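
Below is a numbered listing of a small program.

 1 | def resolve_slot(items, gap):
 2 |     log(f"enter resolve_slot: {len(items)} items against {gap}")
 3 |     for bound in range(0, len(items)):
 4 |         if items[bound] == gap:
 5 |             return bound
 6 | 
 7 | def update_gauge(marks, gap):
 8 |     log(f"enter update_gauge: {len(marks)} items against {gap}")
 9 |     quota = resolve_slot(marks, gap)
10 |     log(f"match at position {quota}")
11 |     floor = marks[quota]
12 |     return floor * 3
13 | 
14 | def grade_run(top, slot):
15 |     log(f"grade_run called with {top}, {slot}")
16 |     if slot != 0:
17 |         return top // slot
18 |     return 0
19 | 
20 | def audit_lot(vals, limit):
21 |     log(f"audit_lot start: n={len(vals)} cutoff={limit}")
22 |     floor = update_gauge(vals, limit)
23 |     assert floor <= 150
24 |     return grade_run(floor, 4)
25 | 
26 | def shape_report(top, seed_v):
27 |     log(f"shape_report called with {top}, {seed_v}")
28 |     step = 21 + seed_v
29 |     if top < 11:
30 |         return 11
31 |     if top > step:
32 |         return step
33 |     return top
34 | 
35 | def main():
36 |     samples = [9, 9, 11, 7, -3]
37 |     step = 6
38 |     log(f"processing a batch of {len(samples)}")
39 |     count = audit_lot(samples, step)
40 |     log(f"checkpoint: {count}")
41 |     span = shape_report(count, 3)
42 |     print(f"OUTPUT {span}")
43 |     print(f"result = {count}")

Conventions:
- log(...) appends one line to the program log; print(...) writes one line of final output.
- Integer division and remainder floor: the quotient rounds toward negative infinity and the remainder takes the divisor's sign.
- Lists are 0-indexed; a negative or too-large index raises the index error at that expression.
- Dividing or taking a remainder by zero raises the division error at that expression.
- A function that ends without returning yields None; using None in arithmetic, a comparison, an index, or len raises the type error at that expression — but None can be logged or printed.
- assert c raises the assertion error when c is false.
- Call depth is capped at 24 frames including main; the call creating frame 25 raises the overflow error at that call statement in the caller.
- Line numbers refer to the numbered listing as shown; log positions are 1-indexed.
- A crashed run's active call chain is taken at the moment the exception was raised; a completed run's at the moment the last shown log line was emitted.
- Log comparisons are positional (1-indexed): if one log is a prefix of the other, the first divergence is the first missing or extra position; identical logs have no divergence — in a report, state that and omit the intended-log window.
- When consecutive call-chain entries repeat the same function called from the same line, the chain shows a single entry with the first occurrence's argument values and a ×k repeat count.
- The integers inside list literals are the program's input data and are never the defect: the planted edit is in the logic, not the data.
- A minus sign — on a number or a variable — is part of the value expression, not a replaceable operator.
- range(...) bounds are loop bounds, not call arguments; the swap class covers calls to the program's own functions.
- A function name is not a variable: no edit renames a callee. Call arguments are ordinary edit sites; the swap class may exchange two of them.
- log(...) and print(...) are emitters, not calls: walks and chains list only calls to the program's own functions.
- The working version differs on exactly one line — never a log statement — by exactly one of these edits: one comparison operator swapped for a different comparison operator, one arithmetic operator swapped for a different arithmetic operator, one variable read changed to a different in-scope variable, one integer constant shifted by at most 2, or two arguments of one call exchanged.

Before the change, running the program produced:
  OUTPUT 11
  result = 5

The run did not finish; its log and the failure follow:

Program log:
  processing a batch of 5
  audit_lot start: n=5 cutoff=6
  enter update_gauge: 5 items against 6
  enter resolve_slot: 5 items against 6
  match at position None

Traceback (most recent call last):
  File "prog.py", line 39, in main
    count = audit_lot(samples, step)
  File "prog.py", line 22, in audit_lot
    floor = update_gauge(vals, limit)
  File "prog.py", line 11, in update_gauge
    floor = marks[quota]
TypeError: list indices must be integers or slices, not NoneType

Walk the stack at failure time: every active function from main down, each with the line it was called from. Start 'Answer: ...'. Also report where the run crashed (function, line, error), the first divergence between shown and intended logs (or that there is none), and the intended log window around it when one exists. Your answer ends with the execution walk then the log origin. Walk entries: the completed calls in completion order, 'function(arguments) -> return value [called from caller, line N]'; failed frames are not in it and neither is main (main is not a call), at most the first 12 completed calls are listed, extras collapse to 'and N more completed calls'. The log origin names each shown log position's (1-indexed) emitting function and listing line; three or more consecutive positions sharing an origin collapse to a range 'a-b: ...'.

Answer: main -> audit_lot (called at line 39) -> update_gauge (called at line 22).
Key observation: Log line 2 is where behavior first shows: 'audit_lot start: n=5 cutoff=6' appears instead of 'audit_lot start: n=5 cutoff=7'.
Crash: update_gauge, line 11, TypeError.
First divergence: position 2 — shown 'audit_lot start: n=5 cutoff=6', intended 'audit_lot start: n=5 cutoff=7'.
Intended log window:
  1: processing a batch of 5
  2: audit_lot start: n=5 cutoff=7
  3: enter update_gauge: 5 items against 7
Execution walk:
  resolve_slot([9, 9, 11, 7, -3], 6) -> None  [called from update_gauge, line 9]
Log line origins:
  1: logged in main at line 38
  2: logged in audit_lot at line 21
  3: logged in update_gauge at line 8
  4: logged in resolve_slot at line 2
  5: logged in update_gauge at line 10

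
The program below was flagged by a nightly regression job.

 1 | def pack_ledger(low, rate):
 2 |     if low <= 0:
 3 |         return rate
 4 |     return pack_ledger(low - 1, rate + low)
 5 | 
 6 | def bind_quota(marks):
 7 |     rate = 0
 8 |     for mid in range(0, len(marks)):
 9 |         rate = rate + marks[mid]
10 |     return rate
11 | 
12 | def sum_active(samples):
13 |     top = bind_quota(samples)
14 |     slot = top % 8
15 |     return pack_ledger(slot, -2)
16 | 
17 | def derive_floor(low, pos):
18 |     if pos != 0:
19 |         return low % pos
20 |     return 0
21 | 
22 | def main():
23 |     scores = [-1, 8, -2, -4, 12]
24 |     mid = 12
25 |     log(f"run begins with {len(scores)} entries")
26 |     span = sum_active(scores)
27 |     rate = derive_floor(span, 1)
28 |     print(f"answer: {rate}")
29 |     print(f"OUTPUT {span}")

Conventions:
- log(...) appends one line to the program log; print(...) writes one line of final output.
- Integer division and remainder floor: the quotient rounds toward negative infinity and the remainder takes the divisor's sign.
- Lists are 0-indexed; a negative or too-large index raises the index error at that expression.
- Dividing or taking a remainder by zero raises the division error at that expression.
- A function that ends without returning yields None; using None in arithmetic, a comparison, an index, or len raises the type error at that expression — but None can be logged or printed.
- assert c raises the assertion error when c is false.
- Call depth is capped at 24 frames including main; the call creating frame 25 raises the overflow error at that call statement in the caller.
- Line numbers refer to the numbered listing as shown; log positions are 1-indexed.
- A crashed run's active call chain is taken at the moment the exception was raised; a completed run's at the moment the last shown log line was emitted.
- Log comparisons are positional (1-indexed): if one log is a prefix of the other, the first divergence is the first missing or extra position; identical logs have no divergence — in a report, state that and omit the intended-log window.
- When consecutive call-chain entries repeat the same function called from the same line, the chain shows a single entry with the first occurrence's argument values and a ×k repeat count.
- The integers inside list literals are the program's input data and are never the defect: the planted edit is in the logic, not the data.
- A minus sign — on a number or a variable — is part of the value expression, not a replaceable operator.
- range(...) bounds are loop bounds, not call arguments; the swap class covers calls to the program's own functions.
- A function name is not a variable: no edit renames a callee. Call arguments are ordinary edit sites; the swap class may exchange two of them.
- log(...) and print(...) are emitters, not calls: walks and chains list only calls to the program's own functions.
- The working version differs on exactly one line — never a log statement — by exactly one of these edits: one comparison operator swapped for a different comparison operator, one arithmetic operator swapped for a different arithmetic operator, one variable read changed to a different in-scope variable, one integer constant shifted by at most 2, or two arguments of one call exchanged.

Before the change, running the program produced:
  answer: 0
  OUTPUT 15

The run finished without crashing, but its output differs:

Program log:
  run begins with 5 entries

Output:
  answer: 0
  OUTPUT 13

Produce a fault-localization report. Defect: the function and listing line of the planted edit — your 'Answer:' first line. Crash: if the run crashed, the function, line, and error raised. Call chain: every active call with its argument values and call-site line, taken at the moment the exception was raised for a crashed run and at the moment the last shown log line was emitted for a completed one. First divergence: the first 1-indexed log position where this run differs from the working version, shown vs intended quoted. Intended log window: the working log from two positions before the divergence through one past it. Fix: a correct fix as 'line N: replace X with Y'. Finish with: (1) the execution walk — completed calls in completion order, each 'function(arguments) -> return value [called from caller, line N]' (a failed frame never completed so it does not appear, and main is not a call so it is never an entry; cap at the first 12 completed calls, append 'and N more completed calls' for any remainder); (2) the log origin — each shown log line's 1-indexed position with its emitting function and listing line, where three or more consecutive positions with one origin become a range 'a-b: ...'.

Answer: the defect is in sum_active at line 15.
Key observation: The logs agree in full; only the final output differs.
Call chain: main.
First divergence: none (the log streams are identical).
Execution walk:
  bind_quota([-1, 8, -2, -4, 12]) -> 13  [called from sum_active, line 13]
  pack_ledger(0, 13) -> 13  [called from pack_ledger, line 4]
  pack_ledger(1, 12) -> 13  [called from pack_ledger, line 4]
  pack_ledger(2, 10) -> 13  [called from pack_ledger, line 4]
  pack_ledger(3, 7) -> 13  [called from pack_ledger, line 4]
  pack_ledger(4, 3) -> 13  [called from pack_ledger, line 4]
  pack_ledger(5, -2) -> 13  [called from sum_active, line 15]
  sum_active([-1, 8, -2, -4, 12]) -> 13  [called from main, line 26]
  derive_floor(13, 1) -> 0  [called from main, line 27]
Log origin:
  1: logged in main at line 25
A correct fix: line 15: replace `-2` with `0`.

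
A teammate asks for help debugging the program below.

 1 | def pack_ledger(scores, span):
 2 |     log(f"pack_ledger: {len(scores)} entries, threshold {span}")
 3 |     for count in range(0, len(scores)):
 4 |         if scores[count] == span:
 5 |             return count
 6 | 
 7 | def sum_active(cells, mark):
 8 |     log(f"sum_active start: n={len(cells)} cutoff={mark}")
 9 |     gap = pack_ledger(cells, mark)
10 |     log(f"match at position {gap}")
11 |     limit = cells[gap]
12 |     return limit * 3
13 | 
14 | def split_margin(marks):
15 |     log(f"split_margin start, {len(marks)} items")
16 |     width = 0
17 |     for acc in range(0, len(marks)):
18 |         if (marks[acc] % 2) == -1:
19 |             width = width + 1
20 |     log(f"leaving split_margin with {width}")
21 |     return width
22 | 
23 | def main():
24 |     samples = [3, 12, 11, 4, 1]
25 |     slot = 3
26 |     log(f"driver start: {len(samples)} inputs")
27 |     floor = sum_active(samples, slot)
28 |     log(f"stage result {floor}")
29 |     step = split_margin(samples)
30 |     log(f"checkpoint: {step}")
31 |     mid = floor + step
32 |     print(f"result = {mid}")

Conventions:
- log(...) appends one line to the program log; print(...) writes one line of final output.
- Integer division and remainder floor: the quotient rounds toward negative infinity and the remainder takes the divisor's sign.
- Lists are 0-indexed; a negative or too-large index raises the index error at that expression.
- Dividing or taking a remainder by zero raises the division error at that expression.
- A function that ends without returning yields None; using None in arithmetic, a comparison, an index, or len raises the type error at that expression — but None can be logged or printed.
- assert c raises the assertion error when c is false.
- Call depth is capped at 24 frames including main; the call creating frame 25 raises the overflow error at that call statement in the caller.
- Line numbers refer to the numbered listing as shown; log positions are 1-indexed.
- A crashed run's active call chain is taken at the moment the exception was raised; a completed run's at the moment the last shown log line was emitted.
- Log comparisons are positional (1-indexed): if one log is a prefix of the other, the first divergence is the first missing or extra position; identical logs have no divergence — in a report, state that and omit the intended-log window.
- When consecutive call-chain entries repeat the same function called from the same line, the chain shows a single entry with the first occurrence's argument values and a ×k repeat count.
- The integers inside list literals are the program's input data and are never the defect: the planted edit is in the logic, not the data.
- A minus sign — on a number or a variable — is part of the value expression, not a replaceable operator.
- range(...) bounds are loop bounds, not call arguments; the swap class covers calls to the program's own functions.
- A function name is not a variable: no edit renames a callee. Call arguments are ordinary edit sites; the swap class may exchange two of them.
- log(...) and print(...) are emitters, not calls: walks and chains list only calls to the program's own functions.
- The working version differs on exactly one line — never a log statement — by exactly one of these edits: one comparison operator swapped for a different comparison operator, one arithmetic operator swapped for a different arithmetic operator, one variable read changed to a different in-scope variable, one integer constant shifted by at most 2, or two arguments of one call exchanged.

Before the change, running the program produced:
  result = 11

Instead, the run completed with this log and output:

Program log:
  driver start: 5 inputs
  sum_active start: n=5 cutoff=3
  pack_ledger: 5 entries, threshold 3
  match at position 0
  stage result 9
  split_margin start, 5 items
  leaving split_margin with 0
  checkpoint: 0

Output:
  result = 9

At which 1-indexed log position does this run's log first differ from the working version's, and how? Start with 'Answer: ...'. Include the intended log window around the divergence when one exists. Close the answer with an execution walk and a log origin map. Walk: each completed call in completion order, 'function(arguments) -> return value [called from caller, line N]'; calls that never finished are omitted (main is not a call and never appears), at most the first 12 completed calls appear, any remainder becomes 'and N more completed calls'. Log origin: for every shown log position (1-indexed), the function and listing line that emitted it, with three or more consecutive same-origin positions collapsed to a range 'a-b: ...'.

Answer: position 7 — the shown line 'leaving split_margin with 0' should read 'leaving split_margin with 2'.
Intended log window:
  5: stage result 9
  6: split_margin start, 5 items
  7: leaving split_margin with 2
  8: checkpoint: 2
Execution walk:
  pack_ledger([3, 12, 11, 4, 1], 3) -> 0  [called from sum_active, line 9]
  sum_active([3, 12, 11, 4, 1], 3) -> 9  [called from main, line 27]
  split_margin([3, 12, 11, 4, 1]) -> 0  [called from main, line 29]
Origin of each log line:
  1: emitted by main (line 26)
  2: emitted by sum_active (line 8)
  3: emitted by pack_ledger (line 2)
  4: emitted by sum_active (line 10)
  5: emitted by main (line 28)
  6: emitted by split_margin (line 15)
  7: emitted by split_margin (line 20)
  8: emitted by main (line 30)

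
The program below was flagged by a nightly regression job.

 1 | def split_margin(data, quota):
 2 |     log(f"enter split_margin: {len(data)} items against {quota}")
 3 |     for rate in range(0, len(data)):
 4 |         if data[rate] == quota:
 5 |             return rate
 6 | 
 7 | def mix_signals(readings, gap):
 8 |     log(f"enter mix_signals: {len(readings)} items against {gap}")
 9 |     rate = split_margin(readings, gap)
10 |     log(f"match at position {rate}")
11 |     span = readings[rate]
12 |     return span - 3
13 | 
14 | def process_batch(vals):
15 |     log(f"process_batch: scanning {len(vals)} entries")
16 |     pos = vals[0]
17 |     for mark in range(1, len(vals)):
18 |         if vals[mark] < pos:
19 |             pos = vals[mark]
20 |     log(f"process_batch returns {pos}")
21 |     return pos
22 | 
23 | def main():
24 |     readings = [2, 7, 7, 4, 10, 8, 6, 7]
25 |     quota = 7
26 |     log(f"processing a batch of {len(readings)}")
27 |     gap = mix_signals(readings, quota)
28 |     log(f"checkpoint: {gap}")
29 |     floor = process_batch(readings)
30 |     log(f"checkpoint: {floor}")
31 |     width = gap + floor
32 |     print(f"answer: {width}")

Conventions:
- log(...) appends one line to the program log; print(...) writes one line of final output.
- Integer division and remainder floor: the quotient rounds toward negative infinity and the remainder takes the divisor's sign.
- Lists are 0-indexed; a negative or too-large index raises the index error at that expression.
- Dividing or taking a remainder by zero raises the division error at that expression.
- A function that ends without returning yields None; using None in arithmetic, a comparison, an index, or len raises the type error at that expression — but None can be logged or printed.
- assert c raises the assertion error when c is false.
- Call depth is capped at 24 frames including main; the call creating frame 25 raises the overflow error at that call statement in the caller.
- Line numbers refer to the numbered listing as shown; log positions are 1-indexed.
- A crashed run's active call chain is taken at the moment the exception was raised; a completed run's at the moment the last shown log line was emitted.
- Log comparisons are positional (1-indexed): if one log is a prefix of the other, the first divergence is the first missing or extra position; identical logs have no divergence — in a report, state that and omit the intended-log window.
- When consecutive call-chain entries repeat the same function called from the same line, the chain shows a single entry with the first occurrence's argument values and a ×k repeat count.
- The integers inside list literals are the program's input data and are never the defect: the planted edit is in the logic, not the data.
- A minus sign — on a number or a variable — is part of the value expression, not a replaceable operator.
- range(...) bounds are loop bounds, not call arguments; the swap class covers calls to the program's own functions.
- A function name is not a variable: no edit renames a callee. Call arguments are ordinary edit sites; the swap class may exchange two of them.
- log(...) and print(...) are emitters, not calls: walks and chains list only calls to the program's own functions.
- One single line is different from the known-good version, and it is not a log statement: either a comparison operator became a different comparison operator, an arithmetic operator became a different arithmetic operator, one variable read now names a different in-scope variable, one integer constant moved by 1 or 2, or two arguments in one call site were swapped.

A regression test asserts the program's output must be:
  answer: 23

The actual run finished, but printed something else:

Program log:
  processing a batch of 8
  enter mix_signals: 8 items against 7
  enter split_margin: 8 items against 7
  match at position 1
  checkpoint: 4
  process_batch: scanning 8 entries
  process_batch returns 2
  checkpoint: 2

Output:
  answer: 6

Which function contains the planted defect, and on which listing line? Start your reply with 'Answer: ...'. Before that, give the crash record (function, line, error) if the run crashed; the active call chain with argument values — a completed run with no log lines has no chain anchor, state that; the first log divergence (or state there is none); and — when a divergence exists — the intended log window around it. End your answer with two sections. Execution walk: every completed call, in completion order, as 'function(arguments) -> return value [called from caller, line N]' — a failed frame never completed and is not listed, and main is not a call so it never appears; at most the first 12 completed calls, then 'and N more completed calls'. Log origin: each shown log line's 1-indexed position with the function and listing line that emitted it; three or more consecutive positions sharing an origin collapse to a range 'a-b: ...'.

Answer: the defect is in mix_signals at line 12.
Core observation: Position 5 is the first bad log line: 'checkpoint: 4' should read 'checkpoint: 21'.
Call chain: main.
First divergence: at position 5 the run shows 'checkpoint: 4' where the working version logs 'checkpoint: 21'.
Intended log window:
  3: enter split_margin: 8 items against 7
  4: match at position 1
  5: checkpoint: 21
  6: process_batch: scanning 8 entries
Execution walk:
  split_margin([2, 7, 7, 4, 10, 8, 6, 7], 7) -> 1  [called from mix_signals, line 9]
  mix_signals([2, 7, 7, 4, 10, 8, 6, 7], 7) -> 4  [called from main, line 27]
  process_batch([2, 7, 7, 4, 10, 8, 6, 7]) -> 2  [called from main, line 29]
Origin of each log line:
  1: logged in main at line 26
  2: logged in mix_signals at line 8
  3: logged in split_margin at line 2
  4: logged in mix_signals at line 10
  5: logged in main at line 28
  6: logged in process_batch at line 15
  7: logged in process_batch at line 20
  8: logged in main at line 30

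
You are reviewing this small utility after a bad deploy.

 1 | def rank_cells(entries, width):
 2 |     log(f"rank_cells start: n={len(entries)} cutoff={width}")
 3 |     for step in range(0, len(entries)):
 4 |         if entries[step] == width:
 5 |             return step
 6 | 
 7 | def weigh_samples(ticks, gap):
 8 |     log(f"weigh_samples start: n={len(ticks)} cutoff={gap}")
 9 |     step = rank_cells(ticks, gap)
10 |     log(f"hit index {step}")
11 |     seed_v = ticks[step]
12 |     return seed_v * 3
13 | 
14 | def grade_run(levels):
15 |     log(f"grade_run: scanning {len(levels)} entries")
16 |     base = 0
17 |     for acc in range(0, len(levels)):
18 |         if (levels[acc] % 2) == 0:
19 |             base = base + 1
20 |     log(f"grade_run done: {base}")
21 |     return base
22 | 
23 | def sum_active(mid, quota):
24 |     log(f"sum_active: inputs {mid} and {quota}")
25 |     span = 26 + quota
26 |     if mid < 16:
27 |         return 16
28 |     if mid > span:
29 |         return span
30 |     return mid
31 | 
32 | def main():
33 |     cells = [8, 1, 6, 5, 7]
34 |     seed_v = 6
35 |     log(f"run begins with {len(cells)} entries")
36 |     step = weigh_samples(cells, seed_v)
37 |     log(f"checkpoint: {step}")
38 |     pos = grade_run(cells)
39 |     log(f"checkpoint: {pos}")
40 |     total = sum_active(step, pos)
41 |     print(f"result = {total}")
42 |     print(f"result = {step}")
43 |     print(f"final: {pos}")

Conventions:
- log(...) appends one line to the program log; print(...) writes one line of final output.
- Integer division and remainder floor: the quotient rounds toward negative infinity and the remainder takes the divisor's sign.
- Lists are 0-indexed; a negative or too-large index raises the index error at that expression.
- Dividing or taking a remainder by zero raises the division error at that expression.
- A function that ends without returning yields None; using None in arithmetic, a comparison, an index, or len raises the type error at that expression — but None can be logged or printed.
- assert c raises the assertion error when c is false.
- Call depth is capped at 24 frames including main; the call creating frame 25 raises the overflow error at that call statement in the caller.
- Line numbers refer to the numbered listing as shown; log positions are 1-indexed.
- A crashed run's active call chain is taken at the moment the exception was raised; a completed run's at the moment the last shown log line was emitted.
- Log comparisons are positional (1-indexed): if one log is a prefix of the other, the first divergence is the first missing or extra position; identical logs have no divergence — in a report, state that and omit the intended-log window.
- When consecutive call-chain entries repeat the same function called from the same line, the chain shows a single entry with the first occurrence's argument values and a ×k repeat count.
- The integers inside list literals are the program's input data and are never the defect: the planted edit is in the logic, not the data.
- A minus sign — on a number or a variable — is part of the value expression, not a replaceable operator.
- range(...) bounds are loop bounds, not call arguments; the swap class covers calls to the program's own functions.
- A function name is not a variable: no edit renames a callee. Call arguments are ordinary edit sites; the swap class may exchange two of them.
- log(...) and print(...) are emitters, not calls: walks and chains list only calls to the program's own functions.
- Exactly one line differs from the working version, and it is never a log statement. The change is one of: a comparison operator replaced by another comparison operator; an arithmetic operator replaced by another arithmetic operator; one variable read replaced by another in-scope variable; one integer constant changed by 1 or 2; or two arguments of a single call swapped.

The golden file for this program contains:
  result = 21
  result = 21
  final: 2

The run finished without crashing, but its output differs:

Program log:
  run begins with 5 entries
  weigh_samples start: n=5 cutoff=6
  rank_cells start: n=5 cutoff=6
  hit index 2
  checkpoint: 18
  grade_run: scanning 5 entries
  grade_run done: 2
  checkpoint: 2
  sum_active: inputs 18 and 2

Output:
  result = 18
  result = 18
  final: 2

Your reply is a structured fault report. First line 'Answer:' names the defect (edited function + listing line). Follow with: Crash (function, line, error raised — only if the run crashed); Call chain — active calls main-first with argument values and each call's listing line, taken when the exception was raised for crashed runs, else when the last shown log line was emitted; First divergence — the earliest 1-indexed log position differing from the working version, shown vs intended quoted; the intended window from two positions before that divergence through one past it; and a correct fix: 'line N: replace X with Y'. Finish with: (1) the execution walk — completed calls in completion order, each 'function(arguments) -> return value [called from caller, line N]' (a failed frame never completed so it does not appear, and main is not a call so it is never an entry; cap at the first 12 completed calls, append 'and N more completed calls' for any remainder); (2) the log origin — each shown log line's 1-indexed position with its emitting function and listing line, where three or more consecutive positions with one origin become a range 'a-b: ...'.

Answer: the defect is in main at line 34.
Key fact: Position 2 is the first bad log line: 'weigh_samples start: n=5 cutoff=6' should read 'weigh_samples start: n=5 cutoff=7'.
Call chain: main -> sum_active(18, 2) (called at line 40).
First divergence: at position 2 the run shows 'weigh_samples start: n=5 cutoff=6' where the working version logs 'weigh_samples start: n=5 cutoff=7'.
Intended log window:
  1: run begins with 5 entries
  2: weigh_samples start: n=5 cutoff=7
  3: rank_cells start: n=5 cutoff=7
Execution walk:
  rank_cells([8, 1, 6, 5, 7], 6) -> 2  [called from weigh_samples, line 9]
  weigh_samples([8, 1, 6, 5, 7], 6) -> 18  [called from main, line 36]
  grade_run([8, 1, 6, 5, 7]) -> 2  [called from main, line 38]
  sum_active(18, 2) -> 18  [called from main, line 40]
Log line origins:
  1: logged in main at line 35
  2: logged in weigh_samples at line 8
  3: logged in rank_cells at line 2
  4: logged in weigh_samples at line 10
  5: logged in main at line 37
  6: logged in grade_run at line 15
  7: logged in grade_run at line 20
  8: logged in main at line 39
  9: logged in sum_active at line 24
A correct fix: line 34: replace `6` with `7`.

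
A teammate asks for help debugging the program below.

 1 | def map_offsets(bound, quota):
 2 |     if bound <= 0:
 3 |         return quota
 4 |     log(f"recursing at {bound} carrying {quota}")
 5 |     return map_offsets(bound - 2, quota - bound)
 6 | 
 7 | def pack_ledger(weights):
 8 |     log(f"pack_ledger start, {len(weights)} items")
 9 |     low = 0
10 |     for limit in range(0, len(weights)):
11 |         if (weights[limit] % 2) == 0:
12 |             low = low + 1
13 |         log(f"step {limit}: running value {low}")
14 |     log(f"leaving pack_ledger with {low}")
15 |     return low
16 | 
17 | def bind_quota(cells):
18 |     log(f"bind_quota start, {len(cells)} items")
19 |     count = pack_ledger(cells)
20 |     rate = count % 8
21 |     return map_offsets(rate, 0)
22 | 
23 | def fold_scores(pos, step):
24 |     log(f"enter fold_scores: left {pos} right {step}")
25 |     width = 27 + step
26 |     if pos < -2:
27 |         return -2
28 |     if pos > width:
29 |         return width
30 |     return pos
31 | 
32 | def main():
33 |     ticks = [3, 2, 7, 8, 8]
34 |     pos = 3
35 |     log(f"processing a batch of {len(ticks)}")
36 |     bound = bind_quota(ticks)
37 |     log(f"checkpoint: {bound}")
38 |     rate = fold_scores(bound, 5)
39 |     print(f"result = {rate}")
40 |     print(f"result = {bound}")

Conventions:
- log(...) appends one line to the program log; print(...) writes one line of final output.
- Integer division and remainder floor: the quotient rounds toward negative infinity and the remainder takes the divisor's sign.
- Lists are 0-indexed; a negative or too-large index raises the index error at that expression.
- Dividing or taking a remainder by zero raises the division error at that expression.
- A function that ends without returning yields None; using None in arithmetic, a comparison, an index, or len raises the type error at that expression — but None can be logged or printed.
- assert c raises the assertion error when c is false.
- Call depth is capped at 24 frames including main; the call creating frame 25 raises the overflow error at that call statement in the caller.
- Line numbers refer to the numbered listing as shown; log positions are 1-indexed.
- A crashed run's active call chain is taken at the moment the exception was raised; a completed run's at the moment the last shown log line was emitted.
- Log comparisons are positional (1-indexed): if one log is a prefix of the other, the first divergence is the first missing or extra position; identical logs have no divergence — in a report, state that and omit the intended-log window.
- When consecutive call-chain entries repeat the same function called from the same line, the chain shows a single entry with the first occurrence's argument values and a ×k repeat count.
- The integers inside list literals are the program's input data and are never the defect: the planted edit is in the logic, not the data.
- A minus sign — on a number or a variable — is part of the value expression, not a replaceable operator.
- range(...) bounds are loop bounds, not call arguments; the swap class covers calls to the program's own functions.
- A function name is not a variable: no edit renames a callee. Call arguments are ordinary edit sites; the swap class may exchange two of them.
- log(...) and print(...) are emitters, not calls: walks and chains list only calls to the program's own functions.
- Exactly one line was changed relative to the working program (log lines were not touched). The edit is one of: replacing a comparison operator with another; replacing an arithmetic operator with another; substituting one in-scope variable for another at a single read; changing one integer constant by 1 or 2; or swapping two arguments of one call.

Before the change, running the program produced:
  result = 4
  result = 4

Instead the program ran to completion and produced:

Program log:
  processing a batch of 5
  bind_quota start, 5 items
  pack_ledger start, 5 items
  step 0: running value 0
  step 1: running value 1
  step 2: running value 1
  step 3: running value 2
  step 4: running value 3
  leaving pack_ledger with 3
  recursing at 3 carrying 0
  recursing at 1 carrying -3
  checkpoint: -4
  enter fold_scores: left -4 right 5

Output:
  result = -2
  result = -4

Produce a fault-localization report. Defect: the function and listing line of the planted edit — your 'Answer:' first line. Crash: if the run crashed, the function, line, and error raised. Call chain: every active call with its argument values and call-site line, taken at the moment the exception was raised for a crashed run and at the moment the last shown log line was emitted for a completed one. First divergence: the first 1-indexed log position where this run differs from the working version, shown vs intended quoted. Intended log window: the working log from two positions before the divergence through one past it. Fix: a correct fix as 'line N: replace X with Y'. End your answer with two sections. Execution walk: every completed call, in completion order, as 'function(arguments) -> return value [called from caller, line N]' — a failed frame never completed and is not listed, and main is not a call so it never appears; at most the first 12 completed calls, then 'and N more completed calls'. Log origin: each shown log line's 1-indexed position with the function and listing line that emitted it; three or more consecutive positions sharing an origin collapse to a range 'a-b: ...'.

Answer: the defect is in map_offsets at line 5.
The tell: The earliest visible damage is log position 11 — 'recursing at 1 carrying -3' rather than the intended 'recursing at 1 carrying 3'.
Call chain: main -> fold_scores(-4, 5) (called at line 38).
First divergence: at position 11 the run shows 'recursing at 1 carrying -3' where the working version logs 'recursing at 1 carrying 3'.
Intended log window:
  9: leaving pack_ledger with 3
  10: recursing at 3 carrying 0
  11: recursing at 1 carrying 3
  12: checkpoint: 4
Execution walk:
  pack_ledger([3, 2, 7, 8, 8]) -> 3  [called from bind_quota, line 19]
  map_offsets(-1, -4) -> -4  [called from map_offsets, line 5]
  map_offsets(1, -3) -> -4  [called from map_offsets, line 5]
  map_offsets(3, 0) -> -4  [called from bind_quota, line 21]
  bind_quota([3, 2, 7, 8, 8]) -> -4  [called from main, line 36]
  fold_scores(-4, 5) -> -2  [called from main, line 38]
Log origin:
  1: emitted by main (line 35)
  2: emitted by bind_quota (line 18)
  3: emitted by pack_ledger (line 8)
  4-8: emitted by pack_ledger (line 13)
  9: emitted by pack_ledger (line 14)
  10: emitted by map_offsets (line 4)
  11: emitted by map_offsets (line 4)
  12: emitted by main (line 37)
  13: emitted by fold_scores (line 24)
A correct fix: line 5: replace `quota - bound` with `quota + bound`.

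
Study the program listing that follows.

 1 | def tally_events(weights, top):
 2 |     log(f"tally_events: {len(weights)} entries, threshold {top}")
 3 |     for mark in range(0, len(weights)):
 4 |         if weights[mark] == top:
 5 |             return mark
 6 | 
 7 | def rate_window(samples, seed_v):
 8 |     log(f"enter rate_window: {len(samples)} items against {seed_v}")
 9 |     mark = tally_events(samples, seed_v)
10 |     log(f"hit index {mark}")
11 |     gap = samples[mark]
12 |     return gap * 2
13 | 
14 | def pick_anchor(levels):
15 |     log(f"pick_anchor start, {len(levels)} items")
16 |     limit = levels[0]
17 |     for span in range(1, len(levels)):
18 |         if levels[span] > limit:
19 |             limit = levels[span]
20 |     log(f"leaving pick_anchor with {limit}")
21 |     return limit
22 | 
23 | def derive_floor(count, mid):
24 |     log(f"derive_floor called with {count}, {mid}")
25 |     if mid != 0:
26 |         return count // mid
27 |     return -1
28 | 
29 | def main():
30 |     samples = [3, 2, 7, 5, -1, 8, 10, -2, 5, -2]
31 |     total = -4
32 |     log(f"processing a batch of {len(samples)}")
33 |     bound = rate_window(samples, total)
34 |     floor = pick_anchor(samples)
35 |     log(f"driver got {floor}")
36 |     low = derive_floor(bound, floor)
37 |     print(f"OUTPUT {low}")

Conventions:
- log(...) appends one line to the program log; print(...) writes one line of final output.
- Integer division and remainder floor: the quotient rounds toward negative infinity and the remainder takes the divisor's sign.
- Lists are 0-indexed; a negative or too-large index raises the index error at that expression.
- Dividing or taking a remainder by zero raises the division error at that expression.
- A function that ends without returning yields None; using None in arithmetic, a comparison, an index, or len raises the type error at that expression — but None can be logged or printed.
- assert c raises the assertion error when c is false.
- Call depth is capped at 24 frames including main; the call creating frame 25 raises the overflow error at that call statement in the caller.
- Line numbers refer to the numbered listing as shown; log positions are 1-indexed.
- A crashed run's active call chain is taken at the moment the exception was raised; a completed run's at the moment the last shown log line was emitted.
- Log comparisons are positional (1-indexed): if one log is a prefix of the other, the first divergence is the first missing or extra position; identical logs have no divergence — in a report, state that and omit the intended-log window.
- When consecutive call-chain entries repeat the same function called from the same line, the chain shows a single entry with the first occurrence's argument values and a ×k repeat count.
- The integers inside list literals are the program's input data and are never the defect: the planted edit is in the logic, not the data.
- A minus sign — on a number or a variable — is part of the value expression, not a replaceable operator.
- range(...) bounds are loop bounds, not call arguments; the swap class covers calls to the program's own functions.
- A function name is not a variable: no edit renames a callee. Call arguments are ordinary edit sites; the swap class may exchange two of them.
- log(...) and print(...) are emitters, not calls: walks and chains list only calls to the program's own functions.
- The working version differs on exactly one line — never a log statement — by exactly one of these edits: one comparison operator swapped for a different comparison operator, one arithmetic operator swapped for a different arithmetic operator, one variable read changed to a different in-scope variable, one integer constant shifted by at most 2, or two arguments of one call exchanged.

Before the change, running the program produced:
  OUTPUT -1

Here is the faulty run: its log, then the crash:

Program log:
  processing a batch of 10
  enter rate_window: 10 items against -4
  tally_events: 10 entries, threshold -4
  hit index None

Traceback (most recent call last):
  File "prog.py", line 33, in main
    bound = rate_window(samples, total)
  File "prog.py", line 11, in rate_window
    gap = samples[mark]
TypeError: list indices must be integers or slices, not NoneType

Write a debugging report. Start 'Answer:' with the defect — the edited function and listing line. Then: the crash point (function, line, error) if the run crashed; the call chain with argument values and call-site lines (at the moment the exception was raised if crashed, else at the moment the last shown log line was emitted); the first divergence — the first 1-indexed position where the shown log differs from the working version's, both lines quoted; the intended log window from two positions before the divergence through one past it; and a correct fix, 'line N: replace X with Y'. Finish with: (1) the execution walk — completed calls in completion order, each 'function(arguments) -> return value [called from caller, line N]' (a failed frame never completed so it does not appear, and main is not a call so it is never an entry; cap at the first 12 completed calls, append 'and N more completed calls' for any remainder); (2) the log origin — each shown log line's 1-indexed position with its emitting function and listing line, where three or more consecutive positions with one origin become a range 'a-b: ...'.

Answer: the defect is in main at line 31.
Core observation: The earliest visible damage is log position 2 — 'enter rate_window: 10 items against -4' rather than the intended 'enter rate_window: 10 items against -2'.
Crash: rate_window, line 11, TypeError.
Call chain: main -> rate_window([3, 2, 7, 5, -1, 8, 10, -2, 5, -2], -4) (called at line 33).
First divergence: position 2 — shown 'enter rate_window: 10 items against -4', intended 'enter rate_window: 10 items against -2'.
Intended log window:
  1: processing a batch of 10
  2: enter rate_window: 10 items against -2
  3: tally_events: 10 entries, threshold -2
Execution walk:
  tally_events([3, 2, 7, 5, -1, 8, 10, -2, 5, -2], -4) -> None  [called from rate_window, line 9]
Log origins:
  1 — main, line 32
  2 — rate_window, line 8
  3 — tally_events, line 2
  4 — rate_window, line 10
A correct fix: line 31: replace `-4` with `-2`.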